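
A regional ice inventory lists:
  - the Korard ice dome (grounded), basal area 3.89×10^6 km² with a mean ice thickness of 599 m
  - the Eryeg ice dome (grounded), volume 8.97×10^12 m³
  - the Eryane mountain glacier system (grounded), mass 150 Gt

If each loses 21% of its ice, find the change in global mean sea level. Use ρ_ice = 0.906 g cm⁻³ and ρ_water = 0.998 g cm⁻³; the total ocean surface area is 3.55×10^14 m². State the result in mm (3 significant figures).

≈ 1260 mm

Korard: ice volume = 3.89×10^6 km² × 599 m = 2.330×10^6 km³; 0.21 × 2.330×10^6 × (906/998) = 4.442×10^5 km³ of water.
Eryeg: 0.21 × 8.97×10^12 m³ × (906/998) = 1.710×10^12 m³ of water.
Eryane: 0.21 × 150 Gt = 3.150×10^13 kg; dividing by ρ_w = 0.998 g cm⁻³ = 998 kg m⁻³ gives 3.156×10^10 m³ of water.
Total added water ≈ 4.460×10^14 m³ over 3.55×10^14 m² → Δh = 1.26 m = 1260 mm.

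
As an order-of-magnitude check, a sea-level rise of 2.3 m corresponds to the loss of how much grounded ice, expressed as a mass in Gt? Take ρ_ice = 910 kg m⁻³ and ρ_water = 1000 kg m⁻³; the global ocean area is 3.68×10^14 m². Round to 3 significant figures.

Required water volume = Δh × A = 2.3 m × 3.68×10^14 m² = 8.464×10^14 m³.
ρ_w = 1000 kg m⁻³, so the mass of water = 8.464×10^14 m³ × 1000 kg m⁻³ = 8.464×10^17 kg = 8.46×10^5 Gt (and the same mass of ice, by conservation).

≈ 8.46×10^5 Gt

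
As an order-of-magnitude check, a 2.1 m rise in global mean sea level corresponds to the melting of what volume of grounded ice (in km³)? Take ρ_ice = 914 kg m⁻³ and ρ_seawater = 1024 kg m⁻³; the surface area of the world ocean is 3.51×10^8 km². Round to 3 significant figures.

Required water volume = Δh × A = 2.1 m × 3.51×10^14 m² = 7.371×10^14 m³ = 7.371×10^5 km³.
Ice volume = water volume × ρ_w/ρ_ice = 7.371×10^5 × 1024/914 = 8.26×10^5 km³.

≈ 8.26×10^5 km³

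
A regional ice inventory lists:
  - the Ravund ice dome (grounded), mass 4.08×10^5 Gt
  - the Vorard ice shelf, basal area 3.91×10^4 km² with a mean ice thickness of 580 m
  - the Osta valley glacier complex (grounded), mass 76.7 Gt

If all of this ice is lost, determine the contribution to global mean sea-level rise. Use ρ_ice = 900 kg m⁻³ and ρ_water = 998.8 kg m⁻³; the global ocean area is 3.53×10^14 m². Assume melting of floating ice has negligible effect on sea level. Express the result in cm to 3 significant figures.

Ravund: 4.08×10^5 Gt = 4.080×10^17 kg; dividing by ρ_w = 998.8 kg m⁻³ gives 4.085×10^14 m³ of water.
The Vorard ice shelf is floating and already displaces its own weight of water, so its melt adds essentially nothing to sea level.
Osta: 76.7 Gt = 7.670×10^13 kg; dividing by ρ_w = 998.8 kg m⁻³ gives 7.679×10^10 m³ of water.
Total added water ≈ 4.086×10^14 m³ over 3.53×10^14 m² → Δh = 1.16 m = 116 cm.

≈ 116 cm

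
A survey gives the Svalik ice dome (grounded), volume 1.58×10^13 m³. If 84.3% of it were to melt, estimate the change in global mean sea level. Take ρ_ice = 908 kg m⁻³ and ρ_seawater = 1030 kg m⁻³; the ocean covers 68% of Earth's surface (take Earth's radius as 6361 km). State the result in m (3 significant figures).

Svalik: 0.843 × 1.58×10^13 m³ × (908/1030) = 1.174×10^13 m³ of water.
Spread over 3.46×10^14 m² of ocean, Δh = 1.174×10^13 / 3.46×10^14 = 0.0340 m.

≈ 0.0340 m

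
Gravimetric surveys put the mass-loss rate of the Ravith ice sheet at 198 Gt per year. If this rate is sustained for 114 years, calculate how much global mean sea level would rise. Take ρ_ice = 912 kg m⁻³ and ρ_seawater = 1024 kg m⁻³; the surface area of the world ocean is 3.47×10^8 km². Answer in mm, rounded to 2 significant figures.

≈ 64 mm

Total mass lost = 198 Gt/yr × 114 yr = 2.257×10^4 Gt = 2.257×10^16 kg.
ρ_w = 1024 kg m⁻³, so water volume = 2.257×10^16 / 1024 = 2.204×10^13 m³.
Δh = 2.204×10^13 / 3.47×10^14 = 0.0635 m = 64 mm.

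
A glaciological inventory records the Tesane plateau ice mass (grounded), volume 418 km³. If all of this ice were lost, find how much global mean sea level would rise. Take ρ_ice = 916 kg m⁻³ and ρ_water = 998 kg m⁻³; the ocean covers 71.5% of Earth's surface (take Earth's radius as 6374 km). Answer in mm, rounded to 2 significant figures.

≈ 1.1 mm

Tesane: 418 km³ × (916/998) = 383.7 km³ of water.
Spread over 3.65×10^14 m² of ocean, Δh = 3.837×10^11 / 3.65×10^14 = 1.05×10^-3 m = 1.1 mm.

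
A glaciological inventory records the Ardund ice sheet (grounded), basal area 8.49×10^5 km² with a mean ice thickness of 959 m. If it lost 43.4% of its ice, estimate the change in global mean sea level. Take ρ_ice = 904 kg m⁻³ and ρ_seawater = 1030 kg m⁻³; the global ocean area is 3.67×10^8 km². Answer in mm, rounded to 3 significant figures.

Ardund: ice volume = 8.49×10^5 km² × 959 m = 8.142×10^5 km³; 0.434 × 8.142×10^5 × (904/1030) = 3.101×10^5 km³ of water.
Spread over 3.67×10^14 m² of ocean, Δh = 3.101×10^14 / 3.67×10^14 = 0.845 m = 845 mm.

≈ 845 mm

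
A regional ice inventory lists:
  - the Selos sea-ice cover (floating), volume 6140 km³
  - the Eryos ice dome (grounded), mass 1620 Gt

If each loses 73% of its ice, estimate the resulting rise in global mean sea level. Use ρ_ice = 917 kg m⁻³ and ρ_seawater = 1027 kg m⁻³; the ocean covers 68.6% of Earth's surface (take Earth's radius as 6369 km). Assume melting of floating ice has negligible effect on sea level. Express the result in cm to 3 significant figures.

≈ 0.329 cm

The Selos sea-ice cover is floating and already displaces its own weight of water, so its melt adds essentially nothing to sea level.
Eryos: 0.73 × 1620 Gt = 1.183×10^15 kg; dividing by ρ_w = 1027 kg m⁻³ gives 1.152×10^12 m³ of water.
Total added water ≈ 1.152×10^12 m³ over 3.50×10^14 m² → Δh = 3.29×10^-3 m = 0.329 cm.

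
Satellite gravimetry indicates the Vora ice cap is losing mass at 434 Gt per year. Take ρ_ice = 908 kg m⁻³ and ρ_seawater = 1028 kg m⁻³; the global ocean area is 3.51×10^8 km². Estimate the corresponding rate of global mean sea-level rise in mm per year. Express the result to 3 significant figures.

ρ_w = 1028 kg m⁻³. Annual water volume added = 434 Gt / ρ_w = 4.340×10^14 kg / 1028 kg m⁻³ = 4.222×10^11 m³.
Δh per year = 4.222×10^11 / 3.51×10^14 = 1.20×10^-3 m = 1.20 mm.

≈ 1.20 mm/yr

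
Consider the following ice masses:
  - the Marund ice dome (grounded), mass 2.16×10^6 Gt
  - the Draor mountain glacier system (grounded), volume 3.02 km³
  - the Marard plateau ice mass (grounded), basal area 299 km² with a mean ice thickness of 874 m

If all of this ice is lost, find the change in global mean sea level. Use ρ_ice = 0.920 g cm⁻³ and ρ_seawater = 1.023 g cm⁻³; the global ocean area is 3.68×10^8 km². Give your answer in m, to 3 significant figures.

≈ 5.74 m

Marund: 2.16×10^6 Gt = 2.160×10^18 kg; dividing by ρ_w = 1.023 g cm⁻³ = 1023 kg m⁻³ gives 2.111×10^15 m³ of water.
Draor: 3.02 km³ × (920/1023) = 2.716 km³ of water.
Marard: ice volume = 299 km² × 874 m = 261.3 km³; 261.3 × (920/1023) = 235.0 km³ of water.
Total added water ≈ 2.112×10^15 m³ over 3.68×10^14 m² → Δh = 5.74 m.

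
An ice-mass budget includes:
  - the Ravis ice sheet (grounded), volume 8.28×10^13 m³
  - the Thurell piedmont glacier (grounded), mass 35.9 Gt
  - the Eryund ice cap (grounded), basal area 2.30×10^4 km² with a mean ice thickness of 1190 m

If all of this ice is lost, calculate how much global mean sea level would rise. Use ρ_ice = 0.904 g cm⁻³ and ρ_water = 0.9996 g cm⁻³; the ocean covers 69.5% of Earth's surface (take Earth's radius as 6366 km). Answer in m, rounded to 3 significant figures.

≈ 0.282 m

Ravis: 8.28×10^13 m³ × (904/999.6) = 7.488×10^13 m³ of water.
Thurell: 35.9 Gt = 3.590×10^13 kg; dividing by ρ_w = 0.9996 g cm⁻³ = 999.6 kg m⁻³ gives 3.591×10^10 m³ of water.
Eryund: ice volume = 2.30×10^4 km² × 1190 m = 2.737×10^4 km³; 2.737×10^4 × (904/999.6) = 2.475×10^4 km³ of water.
Total added water ≈ 9.967×10^13 m³ over 3.54×10^14 m² → Δh = 0.282 m.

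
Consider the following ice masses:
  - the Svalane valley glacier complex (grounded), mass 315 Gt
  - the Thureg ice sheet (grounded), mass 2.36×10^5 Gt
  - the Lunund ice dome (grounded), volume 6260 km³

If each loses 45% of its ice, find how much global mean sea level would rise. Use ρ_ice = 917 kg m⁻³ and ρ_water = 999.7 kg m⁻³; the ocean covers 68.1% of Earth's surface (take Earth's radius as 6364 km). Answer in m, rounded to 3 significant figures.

≈ 0.314 m

Svalane: 0.45 × 315 Gt = 1.418×10^14 kg; dividing by ρ_w = 999.7 kg m⁻³ gives 1.418×10^11 m³ of water.
Thureg: 0.45 × 2.36×10^5 Gt = 1.062×10^17 kg; dividing by ρ_w = 999.7 kg m⁻³ gives 1.062×10^14 m³ of water.
Lunund: 0.45 × 6260 km³ × (917/999.7) = 2584 km³ of water.
Total added water ≈ 1.090×10^14 m³ over 3.47×10^14 m² → Δh = 0.314 m.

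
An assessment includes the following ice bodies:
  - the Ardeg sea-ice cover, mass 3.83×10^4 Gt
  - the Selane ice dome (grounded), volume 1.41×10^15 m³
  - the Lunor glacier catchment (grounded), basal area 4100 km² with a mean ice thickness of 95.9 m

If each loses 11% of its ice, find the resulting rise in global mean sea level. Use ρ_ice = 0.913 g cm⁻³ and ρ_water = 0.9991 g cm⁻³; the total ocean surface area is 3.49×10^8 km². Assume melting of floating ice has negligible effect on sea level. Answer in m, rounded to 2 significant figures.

The Ardeg sea-ice cover is floating and already displaces its own weight of water, so its melt adds essentially nothing to sea level.
Selane: 0.11 × 1.41×10^15 m³ × (913/999.1) = 1.417×10^14 m³ of water.
Lunor: ice volume = 4100 km² × 95.9 m = 393.2 km³; 0.11 × 393.2 × (913/999.1) = 39.52 km³ of water.
Total added water ≈ 1.418×10^14 m³ over 3.49×10^14 m² → Δh = 0.406 m.

≈ 0.41 m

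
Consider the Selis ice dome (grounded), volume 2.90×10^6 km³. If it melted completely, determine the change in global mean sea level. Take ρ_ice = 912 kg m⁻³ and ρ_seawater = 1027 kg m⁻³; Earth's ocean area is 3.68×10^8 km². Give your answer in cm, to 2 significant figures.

≈ 700 cm

Selis: 2.90×10^6 km³ × (912/1027) = 2.575×10^6 km³ of water.
Spread over 3.68×10^14 m² of ocean, Δh = 2.575×10^15 / 3.68×10^14 = 7.00 m = 700 cm.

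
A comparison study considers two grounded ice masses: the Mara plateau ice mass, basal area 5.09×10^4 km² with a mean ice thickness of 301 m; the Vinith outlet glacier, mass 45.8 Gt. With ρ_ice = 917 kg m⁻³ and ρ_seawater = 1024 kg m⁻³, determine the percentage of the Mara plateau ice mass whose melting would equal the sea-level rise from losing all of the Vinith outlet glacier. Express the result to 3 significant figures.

≈ 0.326 %

Equal sea-level rise means equal mass of meltwater, i.e. equal mass of ice lost.
Ice mass of Vinith: 4.580×10^13 kg; ice mass of Mara: 1.405×10^16 kg.
Fraction required = 4.580×10^13 / 1.405×10^16 = 3.26×10^-3 → 0.326 %.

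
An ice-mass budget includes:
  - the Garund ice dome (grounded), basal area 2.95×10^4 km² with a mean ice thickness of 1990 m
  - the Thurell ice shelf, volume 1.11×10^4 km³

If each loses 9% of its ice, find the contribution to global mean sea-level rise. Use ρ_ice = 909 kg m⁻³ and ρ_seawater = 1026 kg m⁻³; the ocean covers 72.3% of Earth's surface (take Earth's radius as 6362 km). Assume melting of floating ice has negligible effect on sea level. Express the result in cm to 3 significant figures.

Garund: ice volume = 2.95×10^4 km² × 1990 m = 5.870×10^4 km³; 0.09 × 5.870×10^4 × (909/1026) = 4681 km³ of water.
The Thurell ice shelf is floating and already displaces its own weight of water, so its melt adds essentially nothing to sea level.
Total added water ≈ 4.681×10^12 m³ over 3.68×10^14 m² → Δh = 0.0127 m = 1.27 cm.

≈ 1.27 cm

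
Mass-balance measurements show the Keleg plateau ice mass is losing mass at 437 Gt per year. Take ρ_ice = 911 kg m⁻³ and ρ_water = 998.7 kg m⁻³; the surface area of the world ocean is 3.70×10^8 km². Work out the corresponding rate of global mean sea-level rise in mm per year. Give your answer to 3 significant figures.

ρ_w = 998.7 kg m⁻³. Annual water volume added = 437 Gt / ρ_w = 4.370×10^14 kg / 998.7 kg m⁻³ = 4.376×10^11 m³.
Δh per year = 4.376×10^11 / 3.70×10^14 = 1.18×10^-3 m = 1.18 mm.

≈ 1.18 mm/yr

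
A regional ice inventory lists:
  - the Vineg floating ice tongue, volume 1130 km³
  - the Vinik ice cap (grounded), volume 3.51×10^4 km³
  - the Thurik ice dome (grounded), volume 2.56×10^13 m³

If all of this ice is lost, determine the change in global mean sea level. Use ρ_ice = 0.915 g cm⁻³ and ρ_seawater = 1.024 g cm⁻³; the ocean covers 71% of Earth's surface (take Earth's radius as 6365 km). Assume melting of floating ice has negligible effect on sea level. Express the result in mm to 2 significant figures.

≈ 150 mm

The Vineg floating ice tongue is floating and already displaces its own weight of water, so its melt adds essentially nothing to sea level.
Vinik: 3.51×10^4 km³ × (915/1024) = 3.136×10^4 km³ of water.
Thurik: 2.56×10^13 m³ × (915/1024) = 2.288×10^13 m³ of water.
Total added water ≈ 5.424×10^13 m³ over 3.61×10^14 m² → Δh = 0.150 m = 150 mm.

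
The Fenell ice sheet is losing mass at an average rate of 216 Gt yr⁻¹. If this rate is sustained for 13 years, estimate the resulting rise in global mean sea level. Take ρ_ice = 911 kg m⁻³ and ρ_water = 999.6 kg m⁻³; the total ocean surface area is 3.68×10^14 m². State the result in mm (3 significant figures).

Total mass lost = 216 Gt/yr × 13 yr = 2808 Gt = 2.808×10^15 kg.
ρ_w = 999.6 kg m⁻³, so water volume = 2.808×10^15 / 999.6 = 2.809×10^12 m³.
Δh = 2.809×10^12 / 3.68×10^14 = 7.63×10^-3 m = 7.63 mm.

≈ 7.63 mm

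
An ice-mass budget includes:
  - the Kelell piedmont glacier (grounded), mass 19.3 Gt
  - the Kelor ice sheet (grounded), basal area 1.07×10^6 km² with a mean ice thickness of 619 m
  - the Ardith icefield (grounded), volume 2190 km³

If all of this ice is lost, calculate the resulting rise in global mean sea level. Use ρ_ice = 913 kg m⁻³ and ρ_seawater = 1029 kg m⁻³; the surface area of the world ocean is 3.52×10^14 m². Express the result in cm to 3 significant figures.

Kelell: 19.3 Gt = 1.930×10^13 kg; dividing by ρ_w = 1029 kg m⁻³ gives 1.876×10^10 m³ of water.
Kelor: ice volume = 1.07×10^6 km² × 619 m = 6.623×10^5 km³; 6.623×10^5 × (913/1029) = 5.877×10^5 km³ of water.
Ardith: 2190 km³ × (913/1029) = 1943 km³ of water.
Total added water ≈ 5.896×10^14 m³ over 3.52×10^14 m² → Δh = 1.68 m = 168 cm.

≈ 168 cm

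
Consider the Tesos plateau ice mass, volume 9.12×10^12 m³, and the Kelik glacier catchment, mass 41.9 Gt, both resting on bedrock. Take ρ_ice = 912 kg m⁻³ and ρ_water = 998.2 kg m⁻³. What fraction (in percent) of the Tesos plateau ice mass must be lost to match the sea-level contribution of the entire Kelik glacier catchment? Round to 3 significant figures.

Equal sea-level rise means equal mass of meltwater, i.e. equal mass of ice lost.
Ice mass of Kelik: 4.190×10^13 kg; ice mass of Tesos: 8.317×10^15 kg.
Fraction required = 4.190×10^13 / 8.317×10^15 = 5.04×10^-3 → 0.504 %.

≈ 0.504 %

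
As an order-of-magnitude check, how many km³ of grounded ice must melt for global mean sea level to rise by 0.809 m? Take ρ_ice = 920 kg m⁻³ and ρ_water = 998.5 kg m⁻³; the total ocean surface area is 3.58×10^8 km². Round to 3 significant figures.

Required water volume = Δh × A = 0.809 m × 3.58×10^14 m² = 2.896×10^14 m³ = 2.896×10^5 km³.
Ice volume = water volume × ρ_w/ρ_ice = 2.896×10^5 × 998.5/920 = 3.14×10^5 km³.

≈ 3.14×10^5 km³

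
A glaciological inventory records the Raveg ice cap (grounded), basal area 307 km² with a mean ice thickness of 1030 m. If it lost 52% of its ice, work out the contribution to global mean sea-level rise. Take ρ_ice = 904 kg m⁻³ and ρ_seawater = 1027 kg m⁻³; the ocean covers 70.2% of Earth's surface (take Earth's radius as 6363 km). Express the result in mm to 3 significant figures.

≈ 0.405 mm

Raveg: ice volume = 307 km² × 1030 m = 316.2 km³; 0.52 × 316.2 × (904/1027) = 144.7 km³ of water.
Spread over 3.57×10^14 m² of ocean, Δh = 1.447×10^11 / 3.57×10^14 = 4.05×10^-4 m = 0.405 mm.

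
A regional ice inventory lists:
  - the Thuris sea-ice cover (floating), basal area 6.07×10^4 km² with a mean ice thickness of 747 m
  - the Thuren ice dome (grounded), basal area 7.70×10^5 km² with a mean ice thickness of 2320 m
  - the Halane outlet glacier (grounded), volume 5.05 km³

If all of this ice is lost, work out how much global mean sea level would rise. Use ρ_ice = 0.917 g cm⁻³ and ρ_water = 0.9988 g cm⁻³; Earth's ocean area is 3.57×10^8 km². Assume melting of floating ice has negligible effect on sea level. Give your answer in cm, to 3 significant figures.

≈ 459 cm

The Thuris sea-ice cover is floating and already displaces its own weight of water, so its melt adds essentially nothing to sea level.
Thuren: ice volume = 7.70×10^5 km² × 2320 m = 1.786×10^6 km³; 1.786×10^6 × (917/998.8) = 1.640×10^6 km³ of water.
Halane: 5.05 km³ × (917/998.8) = 4.636 km³ of water.
Total added water ≈ 1.640×10^15 m³ over 3.57×10^14 m² → Δh = 4.59 m = 459 cm.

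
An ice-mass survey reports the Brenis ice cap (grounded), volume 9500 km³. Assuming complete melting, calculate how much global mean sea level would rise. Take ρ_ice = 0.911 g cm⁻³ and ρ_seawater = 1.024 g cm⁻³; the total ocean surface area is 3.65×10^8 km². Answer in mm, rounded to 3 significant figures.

Brenis: 9500 km³ × (911/1024) = 8452 km³ of water.
Spread over 3.65×10^14 m² of ocean, Δh = 8.452×10^12 / 3.65×10^14 = 0.0232 m = 23.2 mm.

≈ 23.2 mm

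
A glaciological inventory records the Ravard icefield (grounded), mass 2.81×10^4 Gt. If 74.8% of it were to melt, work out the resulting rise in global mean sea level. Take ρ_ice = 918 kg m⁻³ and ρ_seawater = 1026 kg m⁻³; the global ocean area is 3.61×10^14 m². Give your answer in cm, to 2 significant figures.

Ravard: 0.748 × 2.81×10^4 Gt = 2.102×10^16 kg; dividing by ρ_w = 1026 kg m⁻³ gives 2.049×10^13 m³ of water.
Spread over 3.61×10^14 m² of ocean, Δh = 2.049×10^13 / 3.61×10^14 = 0.0567 m = 5.7 cm.

≈ 5.7 cm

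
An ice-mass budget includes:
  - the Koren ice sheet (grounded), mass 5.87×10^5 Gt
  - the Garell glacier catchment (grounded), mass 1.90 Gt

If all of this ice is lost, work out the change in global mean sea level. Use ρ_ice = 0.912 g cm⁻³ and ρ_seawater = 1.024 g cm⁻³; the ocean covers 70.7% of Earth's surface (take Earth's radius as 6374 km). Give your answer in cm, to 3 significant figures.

≈ 159 cm

Koren: 5.87×10^5 Gt = 5.870×10^17 kg; dividing by ρ_w = 1.024 g cm⁻³ = 1024 kg m⁻³ gives 5.732×10^14 m³ of water.
Garell: 1.90 Gt = 1.900×10^12 kg; dividing by ρ_w = 1024 kg m⁻³ gives 1.855×10^9 m³ of water.
Total added water ≈ 5.732×10^14 m³ over 3.61×10^14 m² → Δh = 1.59 m = 159 cm.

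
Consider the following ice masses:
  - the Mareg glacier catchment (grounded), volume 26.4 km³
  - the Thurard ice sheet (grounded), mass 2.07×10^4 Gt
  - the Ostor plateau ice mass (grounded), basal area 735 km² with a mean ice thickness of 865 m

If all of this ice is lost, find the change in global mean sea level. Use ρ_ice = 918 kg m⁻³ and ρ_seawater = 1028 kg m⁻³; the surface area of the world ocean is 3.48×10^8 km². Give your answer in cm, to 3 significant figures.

Mareg: 26.4 km³ × (918/1028) = 23.58 km³ of water.
Thurard: 2.07×10^4 Gt = 2.070×10^16 kg; dividing by ρ_w = 1028 kg m⁻³ gives 2.014×10^13 m³ of water.
Ostor: ice volume = 735 km² × 865 m = 635.8 km³; 635.8 × (918/1028) = 567.7 km³ of water.
Total added water ≈ 2.073×10^13 m³ over 3.48×10^14 m² → Δh = 0.0596 m = 5.96 cm.

≈ 5.96 cm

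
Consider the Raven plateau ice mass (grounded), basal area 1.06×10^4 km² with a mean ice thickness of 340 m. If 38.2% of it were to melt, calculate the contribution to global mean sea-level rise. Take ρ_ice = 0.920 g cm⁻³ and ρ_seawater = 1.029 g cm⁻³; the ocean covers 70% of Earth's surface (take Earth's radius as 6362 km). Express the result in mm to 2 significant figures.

≈ 3.5 mm

Raven: ice volume = 1.06×10^4 km² × 340 m = 3604 km³; 0.382 × 3604 × (920/1029) = 1231 km³ of water.
Spread over 3.56×10^14 m² of ocean, Δh = 1.231×10^12 / 3.56×10^14 = 3.46×10^-3 m = 3.5 mm.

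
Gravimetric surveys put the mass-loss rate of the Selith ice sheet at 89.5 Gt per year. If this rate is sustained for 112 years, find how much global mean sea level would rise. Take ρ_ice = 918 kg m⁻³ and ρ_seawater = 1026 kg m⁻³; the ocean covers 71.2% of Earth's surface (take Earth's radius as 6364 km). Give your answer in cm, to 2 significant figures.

Total mass lost = 89.5 Gt/yr × 112 yr = 1.002×10^4 Gt = 1.002×10^16 kg.
ρ_w = 1026 kg m⁻³, so water volume = 1.002×10^16 / 1026 = 9.770×10^12 m³.
Δh = 9.770×10^12 / 3.62×10^14 = 0.0270 m = 2.7 cm.

≈ 2.7 cm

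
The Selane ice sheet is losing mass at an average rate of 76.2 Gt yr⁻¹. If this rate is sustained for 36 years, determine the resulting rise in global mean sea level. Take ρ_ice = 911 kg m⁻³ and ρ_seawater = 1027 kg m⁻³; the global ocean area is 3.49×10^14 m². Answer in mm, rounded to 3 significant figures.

Total mass lost = 76.2 Gt/yr × 36 yr = 2743 Gt = 2.743×10^15 kg.
ρ_w = 1027 kg m⁻³, so water volume = 2.743×10^15 / 1027 = 2.671×10^12 m³.
Δh = 2.671×10^12 / 3.49×10^14 = 7.65×10^-3 m = 7.65 mm.

≈ 7.65 mm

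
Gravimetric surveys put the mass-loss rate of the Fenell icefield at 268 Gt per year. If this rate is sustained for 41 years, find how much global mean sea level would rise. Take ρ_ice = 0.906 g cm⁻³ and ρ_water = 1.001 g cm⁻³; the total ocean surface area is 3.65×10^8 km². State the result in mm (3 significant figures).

Total mass lost = 268 Gt/yr × 41 yr = 1.099×10^4 Gt = 1.099×10^16 kg.
ρ_w = 1.001 g cm⁻³ = 1001 kg m⁻³, so water volume = 1.099×10^16 / 1001 = 1.098×10^13 m³.
Δh = 1.098×10^13 / 3.65×10^14 = 0.0301 m = 30.1 mm.

≈ 30.1 mm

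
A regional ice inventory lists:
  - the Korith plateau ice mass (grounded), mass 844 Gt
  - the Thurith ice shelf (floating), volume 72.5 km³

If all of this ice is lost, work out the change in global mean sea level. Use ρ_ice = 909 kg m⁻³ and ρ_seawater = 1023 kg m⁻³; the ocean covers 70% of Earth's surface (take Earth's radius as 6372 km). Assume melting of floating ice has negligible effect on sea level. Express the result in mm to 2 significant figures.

Korith: 844 Gt = 8.440×10^14 kg; dividing by ρ_w = 1023 kg m⁻³ gives 8.250×10^11 m³ of water.
The Thurith ice shelf is floating and already displaces its own weight of water, so its melt adds essentially nothing to sea level.
Total added water ≈ 8.250×10^11 m³ over 3.57×10^14 m² → Δh = 2.31×10^-3 m = 2.3 mm.

≈ 2.3 mm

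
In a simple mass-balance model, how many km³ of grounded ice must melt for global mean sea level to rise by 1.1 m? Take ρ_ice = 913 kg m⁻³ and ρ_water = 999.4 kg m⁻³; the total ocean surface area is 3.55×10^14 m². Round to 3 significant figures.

≈ 4.27×10^5 km³

Required water volume = Δh × A = 1.1 m × 3.55×10^14 m² = 3.905×10^14 m³ = 3.905×10^5 km³.
Ice volume = water volume × ρ_w/ρ_ice = 3.905×10^5 × 999.4/913 = 4.27×10^5 km³.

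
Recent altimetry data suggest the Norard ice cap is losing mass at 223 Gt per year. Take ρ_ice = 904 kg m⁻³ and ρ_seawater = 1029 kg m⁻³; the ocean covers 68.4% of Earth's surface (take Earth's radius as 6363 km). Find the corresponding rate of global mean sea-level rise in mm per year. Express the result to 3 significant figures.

≈ 0.623 mm/yr

ρ_w = 1029 kg m⁻³. Annual water volume added = 223 Gt / ρ_w = 2.230×10^14 kg / 1029 kg m⁻³ = 2.167×10^11 m³.
Δh per year = 2.167×10^11 / 3.48×10^14 = 6.23×10^-4 m = 0.623 mm.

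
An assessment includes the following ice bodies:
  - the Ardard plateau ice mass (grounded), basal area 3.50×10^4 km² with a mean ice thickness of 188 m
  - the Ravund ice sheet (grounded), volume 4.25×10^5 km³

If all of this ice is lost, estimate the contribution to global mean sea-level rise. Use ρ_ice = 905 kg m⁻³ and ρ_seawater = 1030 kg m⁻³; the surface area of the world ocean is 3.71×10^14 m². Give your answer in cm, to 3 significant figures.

Ardard: ice volume = 3.50×10^4 km² × 188 m = 6580 km³; 6580 × (905/1030) = 5781 km³ of water.
Ravund: 4.25×10^5 km³ × (905/1030) = 3.734×10^5 km³ of water.
Total added water ≈ 3.792×10^14 m³ over 3.71×10^14 m² → Δh = 1.02 m = 102 cm.

≈ 102 cm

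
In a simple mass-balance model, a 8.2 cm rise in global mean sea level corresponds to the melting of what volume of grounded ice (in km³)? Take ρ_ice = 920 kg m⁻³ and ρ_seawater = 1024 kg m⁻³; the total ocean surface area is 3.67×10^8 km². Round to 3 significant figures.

Required water volume = Δh × A = 0.082 m × 3.67×10^14 m² = 3.009×10^13 m³ = 3.009×10^4 km³.
Ice volume = water volume × ρ_w/ρ_ice = 3.009×10^4 × 1024/920 = 3.35×10^4 km³.

≈ 3.35×10^4 km³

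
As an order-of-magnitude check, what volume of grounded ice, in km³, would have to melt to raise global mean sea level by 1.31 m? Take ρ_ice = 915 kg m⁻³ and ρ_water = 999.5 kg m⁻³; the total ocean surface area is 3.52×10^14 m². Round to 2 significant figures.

Required water volume = Δh × A = 1.31 m × 3.52×10^14 m² = 4.611×10^14 m³ = 4.611×10^5 km³.
Ice volume = water volume × ρ_w/ρ_ice = 4.611×10^5 × 999.5/915 = 5.0×10^5 km³.

≈ 5.0×10^5 km³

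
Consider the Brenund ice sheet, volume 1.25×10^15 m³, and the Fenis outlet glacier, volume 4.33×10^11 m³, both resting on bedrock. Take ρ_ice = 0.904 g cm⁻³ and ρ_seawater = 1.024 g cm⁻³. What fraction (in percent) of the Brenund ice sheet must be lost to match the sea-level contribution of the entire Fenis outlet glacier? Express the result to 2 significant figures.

≈ 0.035 %

Equal sea-level rise means equal mass of meltwater, i.e. equal mass of ice lost.
Ice mass of Fenis: 3.914×10^14 kg; ice mass of Brenund: 1.130×10^18 kg.
Fraction required = 3.914×10^14 / 1.130×10^18 = 3.46×10^-4 → 0.035 %.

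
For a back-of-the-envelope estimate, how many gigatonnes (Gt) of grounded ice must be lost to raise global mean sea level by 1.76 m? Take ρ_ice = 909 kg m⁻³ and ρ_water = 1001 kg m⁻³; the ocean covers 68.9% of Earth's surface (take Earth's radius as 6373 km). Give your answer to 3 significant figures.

Required water volume = Δh × A = 1.76 m × 3.52×10^14 m² = 6.189×10^14 m³.
ρ_w = 1001 kg m⁻³, so the mass of water = 6.189×10^14 m³ × 1001 kg m⁻³ = 6.195×10^17 kg = 6.20×10^5 Gt (and the same mass of ice, by conservation).

≈ 6.20×10^5 Gt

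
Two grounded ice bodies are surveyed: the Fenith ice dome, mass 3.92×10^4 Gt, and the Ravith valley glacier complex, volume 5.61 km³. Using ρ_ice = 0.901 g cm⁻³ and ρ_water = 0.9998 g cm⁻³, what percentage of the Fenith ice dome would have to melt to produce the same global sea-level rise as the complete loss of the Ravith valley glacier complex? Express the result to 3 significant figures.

≈ 0.0129 %

Equal sea-level rise means equal mass of meltwater, i.e. equal mass of ice lost.
Ice mass of Ravith: 5.055×10^12 kg; ice mass of Fenith: 3.920×10^16 kg.
Fraction required = 5.055×10^12 / 3.920×10^16 = 1.29×10^-4 → 0.0129 %.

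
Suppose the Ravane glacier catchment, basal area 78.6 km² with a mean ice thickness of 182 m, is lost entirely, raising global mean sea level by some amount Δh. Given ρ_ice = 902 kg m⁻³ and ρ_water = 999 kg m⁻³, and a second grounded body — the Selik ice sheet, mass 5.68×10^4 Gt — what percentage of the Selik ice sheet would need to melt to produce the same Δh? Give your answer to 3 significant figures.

Equal sea-level rise means equal mass of meltwater, i.e. equal mass of ice lost.
Ice mass of Ravane: 1.290×10^13 kg; ice mass of Selik: 5.680×10^16 kg.
Fraction required = 1.290×10^13 / 5.680×10^16 = 2.27×10^-4 → 0.0227 %.

≈ 0.0227 %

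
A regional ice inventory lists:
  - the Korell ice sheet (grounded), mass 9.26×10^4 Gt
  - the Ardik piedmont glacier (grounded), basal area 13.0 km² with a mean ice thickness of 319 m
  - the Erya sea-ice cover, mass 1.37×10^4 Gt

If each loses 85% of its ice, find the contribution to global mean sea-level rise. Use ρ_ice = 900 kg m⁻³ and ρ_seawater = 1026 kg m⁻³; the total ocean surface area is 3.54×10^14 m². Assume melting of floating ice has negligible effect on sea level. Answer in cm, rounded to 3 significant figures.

Korell: 0.85 × 9.26×10^4 Gt = 7.871×10^16 kg; dividing by ρ_w = 1026 kg m⁻³ gives 7.672×10^13 m³ of water.
Ardik: ice volume = 13.0 km² × 319 m = 4.147 km³; 0.85 × 4.147 × (900/1026) = 3.092 km³ of water.
The Erya sea-ice cover is floating and already displaces its own weight of water, so its melt adds essentially nothing to sea level.
Total added water ≈ 7.672×10^13 m³ over 3.54×10^14 m² → Δh = 0.217 m = 21.7 cm.

≈ 21.7 cm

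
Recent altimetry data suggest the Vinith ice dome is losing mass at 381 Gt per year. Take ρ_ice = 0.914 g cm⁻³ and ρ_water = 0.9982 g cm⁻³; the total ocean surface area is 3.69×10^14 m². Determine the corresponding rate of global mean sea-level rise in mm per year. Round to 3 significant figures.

≈ 1.03 mm/yr

ρ_w = 0.9982 g cm⁻³ = 998.2 kg m⁻³. Annual water volume added = 381 Gt / ρ_w = 3.810×10^14 kg / 998.2 kg m⁻³ = 3.817×10^11 m³.
Δh per year = 3.817×10^11 / 3.69×10^14 = 1.03×10^-3 m = 1.03 mm.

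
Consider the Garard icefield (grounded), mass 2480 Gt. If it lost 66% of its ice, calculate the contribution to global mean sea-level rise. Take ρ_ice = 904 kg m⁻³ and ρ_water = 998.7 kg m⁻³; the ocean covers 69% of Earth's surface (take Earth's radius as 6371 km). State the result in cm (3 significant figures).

≈ 0.466 cm

Garard: 0.66 × 2480 Gt = 1.637×10^15 kg; dividing by ρ_w = 998.7 kg m⁻³ gives 1.639×10^12 m³ of water.
Spread over 3.52×10^14 m² of ocean, Δh = 1.639×10^12 / 3.52×10^14 = 4.66×10^-3 m = 0.466 cm.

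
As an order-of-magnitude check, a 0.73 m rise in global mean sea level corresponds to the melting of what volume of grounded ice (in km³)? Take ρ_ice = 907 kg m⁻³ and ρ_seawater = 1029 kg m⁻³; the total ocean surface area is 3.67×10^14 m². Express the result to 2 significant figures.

Required water volume = Δh × A = 0.73 m × 3.67×10^14 m² = 2.679×10^14 m³ = 2.679×10^5 km³.
Ice volume = water volume × ρ_w/ρ_ice = 2.679×10^5 × 1029/907 = 3.0×10^5 km³.

≈ 3.0×10^5 km³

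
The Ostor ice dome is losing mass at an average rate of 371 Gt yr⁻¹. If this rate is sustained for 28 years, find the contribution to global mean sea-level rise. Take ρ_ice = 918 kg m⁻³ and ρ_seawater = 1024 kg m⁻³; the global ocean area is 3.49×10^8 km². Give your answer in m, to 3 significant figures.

Total mass lost = 371 Gt/yr × 28 yr = 1.039×10^4 Gt = 1.039×10^16 kg.
ρ_w = 1024 kg m⁻³, so water volume = 1.039×10^16 / 1024 = 1.014×10^13 m³.
Δh = 1.014×10^13 / 3.49×10^14 = 0.0291 m.

≈ 0.0291 m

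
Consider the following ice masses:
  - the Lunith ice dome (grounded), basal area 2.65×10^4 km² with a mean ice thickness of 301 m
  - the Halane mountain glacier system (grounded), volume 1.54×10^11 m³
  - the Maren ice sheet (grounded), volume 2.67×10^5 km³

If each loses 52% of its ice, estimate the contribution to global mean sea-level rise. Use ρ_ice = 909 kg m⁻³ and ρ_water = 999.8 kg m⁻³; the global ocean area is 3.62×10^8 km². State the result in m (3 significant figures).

≈ 0.359 m

Lunith: ice volume = 2.65×10^4 km² × 301 m = 7976 km³; 0.52 × 7976 × (909/999.8) = 3771 km³ of water.
Halane: 0.52 × 1.54×10^11 m³ × (909/999.8) = 7.281×10^10 m³ of water.
Maren: 0.52 × 2.67×10^5 km³ × (909/999.8) = 1.262×10^5 km³ of water.
Total added water ≈ 1.301×10^14 m³ over 3.62×10^14 m² → Δh = 0.359 m.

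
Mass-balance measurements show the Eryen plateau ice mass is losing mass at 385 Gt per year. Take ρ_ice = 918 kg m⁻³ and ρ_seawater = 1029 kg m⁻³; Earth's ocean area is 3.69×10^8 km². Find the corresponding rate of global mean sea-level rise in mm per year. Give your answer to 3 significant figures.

ρ_w = 1029 kg m⁻³. Annual water volume added = 385 Gt / ρ_w = 3.850×10^14 kg / 1029 kg m⁻³ = 3.741×10^11 m³.
Δh per year = 3.741×10^11 / 3.69×10^14 = 1.01×10^-3 m = 1.01 mm.

≈ 1.01 mm/yr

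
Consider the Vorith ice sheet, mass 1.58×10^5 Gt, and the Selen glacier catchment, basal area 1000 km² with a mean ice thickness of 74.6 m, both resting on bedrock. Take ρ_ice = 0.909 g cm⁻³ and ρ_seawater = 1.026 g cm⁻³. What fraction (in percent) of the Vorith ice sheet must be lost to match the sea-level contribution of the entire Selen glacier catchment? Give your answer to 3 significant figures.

Equal sea-level rise means equal mass of meltwater, i.e. equal mass of ice lost.
Ice mass of Selen: 6.781×10^13 kg; ice mass of Vorith: 1.580×10^17 kg.
Fraction required = 6.781×10^13 / 1.580×10^17 = 4.29×10^-4 → 0.0429 %.

≈ 0.0429 %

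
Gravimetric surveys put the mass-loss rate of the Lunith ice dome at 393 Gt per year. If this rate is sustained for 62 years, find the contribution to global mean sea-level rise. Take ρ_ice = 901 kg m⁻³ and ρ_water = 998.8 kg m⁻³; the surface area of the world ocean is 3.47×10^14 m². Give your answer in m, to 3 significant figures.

≈ 0.0703 m

Total mass lost = 393 Gt/yr × 62 yr = 2.437×10^4 Gt = 2.437×10^16 kg.
ρ_w = 998.8 kg m⁻³, so water volume = 2.437×10^16 / 998.8 = 2.440×10^13 m³.
Δh = 2.440×10^13 / 3.47×10^14 = 0.0703 m.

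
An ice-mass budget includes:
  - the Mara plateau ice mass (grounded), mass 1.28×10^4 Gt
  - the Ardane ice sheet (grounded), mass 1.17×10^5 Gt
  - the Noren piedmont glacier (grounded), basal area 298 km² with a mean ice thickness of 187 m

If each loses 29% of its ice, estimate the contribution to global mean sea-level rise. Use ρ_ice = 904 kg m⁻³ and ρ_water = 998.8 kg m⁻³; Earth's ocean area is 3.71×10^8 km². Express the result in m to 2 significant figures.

Mara: 0.29 × 1.28×10^4 Gt = 3.712×10^15 kg; dividing by ρ_w = 998.8 kg m⁻³ gives 3.716×10^12 m³ of water.
Ardane: 0.29 × 1.17×10^5 Gt = 3.393×10^16 kg; dividing by ρ_w = 998.8 kg m⁻³ gives 3.397×10^13 m³ of water.
Noren: ice volume = 298 km² × 187 m = 55.73 km³; 0.29 × 55.73 × (904/998.8) = 14.63 km³ of water.
Total added water ≈ 3.770×10^13 m³ over 3.71×10^14 m² → Δh = 0.102 m.

≈ 0.10 m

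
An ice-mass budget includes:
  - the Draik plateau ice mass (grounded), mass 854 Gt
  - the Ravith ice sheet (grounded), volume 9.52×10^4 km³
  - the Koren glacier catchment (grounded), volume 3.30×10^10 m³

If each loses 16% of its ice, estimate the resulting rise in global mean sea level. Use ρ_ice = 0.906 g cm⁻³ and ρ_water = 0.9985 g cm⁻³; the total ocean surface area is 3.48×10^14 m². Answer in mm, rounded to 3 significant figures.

Draik: 0.16 × 854 Gt = 1.366×10^14 kg; dividing by ρ_w = 0.9985 g cm⁻³ = 998.5 kg m⁻³ gives 1.368×10^11 m³ of water.
Ravith: 0.16 × 9.52×10^4 km³ × (906/998.5) = 1.382×10^4 km³ of water.
Koren: 0.16 × 3.30×10^10 m³ × (906/998.5) = 4.791×10^9 m³ of water.
Total added water ≈ 1.396×10^13 m³ over 3.48×10^14 m² → Δh = 0.0401 m = 40.1 mm.

≈ 40.1 mm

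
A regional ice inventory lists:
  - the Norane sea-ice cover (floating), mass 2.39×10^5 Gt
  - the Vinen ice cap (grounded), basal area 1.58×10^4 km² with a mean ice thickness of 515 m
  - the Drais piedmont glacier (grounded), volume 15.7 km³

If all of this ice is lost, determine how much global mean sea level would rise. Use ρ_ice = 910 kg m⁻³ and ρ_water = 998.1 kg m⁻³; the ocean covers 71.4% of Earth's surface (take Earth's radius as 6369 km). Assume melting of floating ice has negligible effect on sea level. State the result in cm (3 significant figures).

≈ 2.04 cm

The Norane sea-ice cover is floating and already displaces its own weight of water, so its melt adds essentially nothing to sea level.
Vinen: ice volume = 1.58×10^4 km² × 515 m = 8137 km³; 8137 × (910/998.1) = 7419 km³ of water.
Drais: 15.7 km³ × (910/998.1) = 14.31 km³ of water.
Total added water ≈ 7.433×10^12 m³ over 3.64×10^14 m² → Δh = 0.0204 m = 2.04 cm.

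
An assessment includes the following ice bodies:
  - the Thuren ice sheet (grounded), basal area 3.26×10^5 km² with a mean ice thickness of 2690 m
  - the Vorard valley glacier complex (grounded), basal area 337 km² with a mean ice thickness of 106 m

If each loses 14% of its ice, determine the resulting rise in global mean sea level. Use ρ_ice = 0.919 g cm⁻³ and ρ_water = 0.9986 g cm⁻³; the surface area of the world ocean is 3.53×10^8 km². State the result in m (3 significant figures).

≈ 0.320 m

Thuren: ice volume = 3.26×10^5 km² × 2690 m = 8.769×10^5 km³; 0.14 × 8.769×10^5 × (919/998.6) = 1.130×10^5 km³ of water.
Vorard: ice volume = 337 km² × 106 m = 35.72 km³; 0.14 × 35.72 × (919/998.6) = 4.602 km³ of water.
Total added water ≈ 1.130×10^14 m³ over 3.53×10^14 m² → Δh = 0.320 m.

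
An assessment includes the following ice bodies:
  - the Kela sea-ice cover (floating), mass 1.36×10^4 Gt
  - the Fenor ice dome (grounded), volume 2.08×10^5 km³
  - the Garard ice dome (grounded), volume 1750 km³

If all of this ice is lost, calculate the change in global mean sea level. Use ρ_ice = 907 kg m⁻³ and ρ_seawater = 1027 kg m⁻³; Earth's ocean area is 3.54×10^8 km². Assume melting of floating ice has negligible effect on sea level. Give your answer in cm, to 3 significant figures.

The Kela sea-ice cover is floating and already displaces its own weight of water, so its melt adds essentially nothing to sea level.
Fenor: 2.08×10^5 km³ × (907/1027) = 1.837×10^5 km³ of water.
Garard: 1750 km³ × (907/1027) = 1546 km³ of water.
Total added water ≈ 1.852×10^14 m³ over 3.54×10^14 m² → Δh = 0.523 m = 52.3 cm.

≈ 52.3 cm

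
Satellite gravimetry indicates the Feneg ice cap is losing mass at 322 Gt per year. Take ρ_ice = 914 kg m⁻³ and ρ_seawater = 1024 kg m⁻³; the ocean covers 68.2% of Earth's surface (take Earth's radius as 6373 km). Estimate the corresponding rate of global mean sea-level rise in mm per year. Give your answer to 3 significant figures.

≈ 0.903 mm/yr

ρ_w = 1024 kg m⁻³. Annual water volume added = 322 Gt / ρ_w = 3.220×10^14 kg / 1024 kg m⁻³ = 3.145×10^11 m³.
Δh per year = 3.145×10^11 / 3.48×10^14 = 9.03×10^-4 m = 0.903 mm.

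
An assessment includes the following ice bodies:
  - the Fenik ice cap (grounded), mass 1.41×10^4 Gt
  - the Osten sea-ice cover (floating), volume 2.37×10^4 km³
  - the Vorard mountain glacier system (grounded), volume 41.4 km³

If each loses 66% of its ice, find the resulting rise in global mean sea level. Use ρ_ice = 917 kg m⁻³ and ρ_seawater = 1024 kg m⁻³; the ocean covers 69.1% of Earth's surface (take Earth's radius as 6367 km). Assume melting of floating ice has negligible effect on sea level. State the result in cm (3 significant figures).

Fenik: 0.66 × 1.41×10^4 Gt = 9.306×10^15 kg; dividing by ρ_w = 1024 kg m⁻³ gives 9.088×10^12 m³ of water.
The Osten sea-ice cover is floating and already displaces its own weight of water, so its melt adds essentially nothing to sea level.
Vorard: 0.66 × 41.4 km³ × (917/1024) = 24.47 km³ of water.
Total added water ≈ 9.112×10^12 m³ over 3.52×10^14 m² → Δh = 0.0259 m = 2.59 cm.

≈ 2.59 cm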